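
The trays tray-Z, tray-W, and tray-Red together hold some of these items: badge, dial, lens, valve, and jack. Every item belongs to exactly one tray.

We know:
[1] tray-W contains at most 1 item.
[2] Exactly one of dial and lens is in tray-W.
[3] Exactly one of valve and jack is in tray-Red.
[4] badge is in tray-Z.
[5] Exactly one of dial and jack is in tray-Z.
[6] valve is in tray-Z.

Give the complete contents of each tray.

tray-Z = {badge, dial, valve}; tray-W = {lens}; tray-Red = {jack}

From (4): badge ∈ tray-Z.
From (6): valve ∈ tray-Z.
(3) (exactly one): jack ∈ tray-Red.
(5) (exactly one): dial ∈ tray-Z.
(2) (exactly one): lens ∈ tray-W.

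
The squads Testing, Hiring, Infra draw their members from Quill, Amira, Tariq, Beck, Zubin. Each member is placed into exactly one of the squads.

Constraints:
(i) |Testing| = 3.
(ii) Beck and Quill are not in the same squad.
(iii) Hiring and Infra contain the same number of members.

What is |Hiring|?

1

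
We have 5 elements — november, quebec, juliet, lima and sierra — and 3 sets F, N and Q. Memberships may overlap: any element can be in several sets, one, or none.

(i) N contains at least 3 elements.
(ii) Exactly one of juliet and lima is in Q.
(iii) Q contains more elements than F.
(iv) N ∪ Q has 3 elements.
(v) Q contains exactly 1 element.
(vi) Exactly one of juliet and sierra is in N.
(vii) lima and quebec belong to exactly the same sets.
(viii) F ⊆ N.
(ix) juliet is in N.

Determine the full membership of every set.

F = {}; N = {juliet, lima, quebec}; Q = {juliet}

From (ix): juliet ∈ N.
(vi) (exactly one): sierra ∉ N.
(viii) contrapositive: sierra ∉ F.
Suppose november ∈ F: no assignment then satisfies all the clues, so november ∉ F.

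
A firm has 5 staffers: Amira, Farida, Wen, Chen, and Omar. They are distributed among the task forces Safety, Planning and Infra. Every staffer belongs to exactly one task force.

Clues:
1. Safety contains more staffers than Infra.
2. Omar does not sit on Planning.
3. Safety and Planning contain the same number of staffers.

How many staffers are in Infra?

1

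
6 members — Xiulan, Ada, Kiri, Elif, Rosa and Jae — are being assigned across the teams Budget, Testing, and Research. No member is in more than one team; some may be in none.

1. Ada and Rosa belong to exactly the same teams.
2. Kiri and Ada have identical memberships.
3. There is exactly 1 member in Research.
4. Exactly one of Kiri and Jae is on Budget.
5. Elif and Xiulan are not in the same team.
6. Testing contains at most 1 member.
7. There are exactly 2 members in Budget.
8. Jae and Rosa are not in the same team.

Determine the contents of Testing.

Testing = {}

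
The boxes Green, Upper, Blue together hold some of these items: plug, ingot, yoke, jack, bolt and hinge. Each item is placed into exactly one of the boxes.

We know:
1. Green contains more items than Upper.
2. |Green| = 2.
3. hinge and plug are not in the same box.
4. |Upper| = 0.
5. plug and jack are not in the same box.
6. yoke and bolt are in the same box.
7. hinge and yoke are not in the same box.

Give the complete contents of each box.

Green = {hinge, jack}; Upper = {}; Blue = {bolt, ingot, plug, yoke}

(4): Upper already has 0, so the rest are out.
Suppose plug ∈ Green: no assignment then satisfies all the clues, so plug ∉ Green.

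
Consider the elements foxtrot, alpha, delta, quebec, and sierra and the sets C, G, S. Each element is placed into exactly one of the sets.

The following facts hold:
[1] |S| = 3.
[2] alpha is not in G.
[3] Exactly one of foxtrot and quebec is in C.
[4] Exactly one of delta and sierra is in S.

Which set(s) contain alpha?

alpha: S

From (2): alpha ∉ G.
Suppose alpha ∈ C: no assignment then satisfies all the clues, so alpha ∉ C.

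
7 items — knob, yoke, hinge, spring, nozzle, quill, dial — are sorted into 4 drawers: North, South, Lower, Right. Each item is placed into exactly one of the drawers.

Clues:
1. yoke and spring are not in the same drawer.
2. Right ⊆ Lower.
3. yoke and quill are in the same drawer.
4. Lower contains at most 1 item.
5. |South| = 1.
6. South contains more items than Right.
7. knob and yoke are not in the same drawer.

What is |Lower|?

1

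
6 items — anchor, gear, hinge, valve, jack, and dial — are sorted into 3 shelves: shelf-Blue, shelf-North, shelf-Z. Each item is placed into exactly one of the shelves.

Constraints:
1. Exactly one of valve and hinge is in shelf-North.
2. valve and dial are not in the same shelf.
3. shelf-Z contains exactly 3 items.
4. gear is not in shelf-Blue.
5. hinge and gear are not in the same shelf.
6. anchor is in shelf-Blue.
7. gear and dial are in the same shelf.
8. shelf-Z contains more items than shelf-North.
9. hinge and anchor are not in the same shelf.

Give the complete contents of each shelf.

shelf-Blue = {anchor, valve}; shelf-North = {hinge}; shelf-Z = {dial, gear, jack}

From (4): gear ∉ shelf-Blue.
From (6): anchor ∈ shelf-Blue.
(7): dial matches gear: dial ∉ shelf-Blue.
(9): hinge ∉ shelf-Blue.
Suppose gear ∈ shelf-North: no assignment then satisfies all the clues, so gear ∉ shelf-North.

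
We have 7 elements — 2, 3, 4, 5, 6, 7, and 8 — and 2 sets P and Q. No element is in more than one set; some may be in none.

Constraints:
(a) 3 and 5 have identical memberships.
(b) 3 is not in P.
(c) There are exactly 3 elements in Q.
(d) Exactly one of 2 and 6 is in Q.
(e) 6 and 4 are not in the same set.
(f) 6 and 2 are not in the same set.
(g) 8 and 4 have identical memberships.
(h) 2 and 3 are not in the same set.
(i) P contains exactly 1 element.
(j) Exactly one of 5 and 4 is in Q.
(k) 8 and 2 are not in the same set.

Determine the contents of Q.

Q = {3, 5, 6}

From (b): 3 ∉ P.
(a): 5 matches 3: 5 ∉ P.
Suppose 2 ∈ Q: no assignment then satisfies all the clues, so 2 ∉ Q.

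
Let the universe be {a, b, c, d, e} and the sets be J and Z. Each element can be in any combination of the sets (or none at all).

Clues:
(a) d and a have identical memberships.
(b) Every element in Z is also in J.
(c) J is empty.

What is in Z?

(c): J already has 0, so the rest are out.
(b) contrapositive: a ∉ Z.
(b) contrapositive: b ∉ Z.
(b) contrapositive: c ∉ Z.
(b) contrapositive: d ∉ Z.
(b) contrapositive: e ∉ Z.

Z = {}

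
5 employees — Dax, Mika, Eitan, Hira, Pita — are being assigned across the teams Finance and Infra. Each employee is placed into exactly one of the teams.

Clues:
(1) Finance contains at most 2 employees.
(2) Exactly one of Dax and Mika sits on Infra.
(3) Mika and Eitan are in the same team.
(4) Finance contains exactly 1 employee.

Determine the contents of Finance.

Finance = {Dax}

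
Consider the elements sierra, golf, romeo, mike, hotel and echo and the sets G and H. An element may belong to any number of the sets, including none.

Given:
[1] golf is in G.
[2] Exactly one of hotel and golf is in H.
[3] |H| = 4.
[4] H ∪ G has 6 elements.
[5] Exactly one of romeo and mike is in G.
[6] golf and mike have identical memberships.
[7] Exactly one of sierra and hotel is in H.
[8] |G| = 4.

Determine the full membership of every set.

G = {echo, golf, hotel, mike}; H = {golf, mike, romeo, sierra}

From (1): golf ∈ G.
(6): mike matches golf: mike ∈ G.
(5) (exactly one): romeo ∉ G.
Suppose sierra ∈ G: no assignment then satisfies all the clues, so sierra ∉ G.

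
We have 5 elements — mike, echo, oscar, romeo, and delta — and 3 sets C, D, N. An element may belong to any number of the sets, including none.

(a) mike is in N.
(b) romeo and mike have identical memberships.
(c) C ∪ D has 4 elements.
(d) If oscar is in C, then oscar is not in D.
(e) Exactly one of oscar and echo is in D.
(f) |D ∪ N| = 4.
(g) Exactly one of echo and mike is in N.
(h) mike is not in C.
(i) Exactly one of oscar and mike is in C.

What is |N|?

3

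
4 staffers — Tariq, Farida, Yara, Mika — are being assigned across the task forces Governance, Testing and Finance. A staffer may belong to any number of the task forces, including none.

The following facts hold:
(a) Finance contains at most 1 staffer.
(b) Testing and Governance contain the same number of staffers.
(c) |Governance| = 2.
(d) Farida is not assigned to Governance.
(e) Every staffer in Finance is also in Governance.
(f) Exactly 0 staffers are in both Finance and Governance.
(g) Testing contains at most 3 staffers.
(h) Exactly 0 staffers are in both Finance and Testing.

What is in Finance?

Finance = {}

From (d): Farida ∉ Governance.
(e) contrapositive: Farida ∉ Finance.
Suppose Tariq ∈ Finance: no assignment then satisfies all the clues, so Tariq ∉ Finance.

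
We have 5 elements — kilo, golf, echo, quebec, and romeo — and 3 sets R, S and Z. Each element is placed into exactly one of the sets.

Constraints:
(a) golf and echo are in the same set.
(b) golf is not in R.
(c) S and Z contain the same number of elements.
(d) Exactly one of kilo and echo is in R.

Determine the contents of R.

From (b): golf ∉ R.
(a): echo matches golf: echo ∉ R.
(d) (exactly one): kilo ∈ R.
Suppose quebec ∈ R: no assignment then satisfies all the clues, so quebec ∉ R.

R = {kilo}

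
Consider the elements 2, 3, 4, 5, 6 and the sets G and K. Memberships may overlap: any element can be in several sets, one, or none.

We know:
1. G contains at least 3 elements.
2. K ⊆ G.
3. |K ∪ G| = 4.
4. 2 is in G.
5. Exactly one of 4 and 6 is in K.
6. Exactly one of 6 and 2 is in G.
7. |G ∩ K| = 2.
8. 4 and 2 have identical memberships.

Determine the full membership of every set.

G = {2, 3, 4, 5}; K = {2, 4}

From (4): 2 ∈ G.
(6) (exactly one): 6 ∉ G.
(8): 4 matches 2: 4 ∈ G.
(2) contrapositive: 6 ∉ K.
(5) (exactly one): 4 ∈ K.
(8): 2 matches 4: 2 ∈ K.
Suppose 3 ∉ G: no assignment then satisfies all the clues, so 3 ∈ G.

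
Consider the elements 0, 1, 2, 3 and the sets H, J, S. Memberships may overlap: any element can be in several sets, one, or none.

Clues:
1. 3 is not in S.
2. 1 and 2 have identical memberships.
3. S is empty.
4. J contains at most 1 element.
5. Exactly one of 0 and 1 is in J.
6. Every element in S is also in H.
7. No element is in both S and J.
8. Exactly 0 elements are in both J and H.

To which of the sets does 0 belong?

0: J

From (1): 3 ∉ S.
(3): S already has 0, so the rest are out.
Suppose 0 ∈ H: no assignment then satisfies all the clues, so 0 ∉ H.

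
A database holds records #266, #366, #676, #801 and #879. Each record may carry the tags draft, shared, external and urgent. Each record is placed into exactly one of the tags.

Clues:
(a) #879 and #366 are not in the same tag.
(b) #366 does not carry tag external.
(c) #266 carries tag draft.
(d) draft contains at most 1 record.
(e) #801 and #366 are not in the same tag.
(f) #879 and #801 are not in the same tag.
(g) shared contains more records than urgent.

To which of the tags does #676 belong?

#676: shared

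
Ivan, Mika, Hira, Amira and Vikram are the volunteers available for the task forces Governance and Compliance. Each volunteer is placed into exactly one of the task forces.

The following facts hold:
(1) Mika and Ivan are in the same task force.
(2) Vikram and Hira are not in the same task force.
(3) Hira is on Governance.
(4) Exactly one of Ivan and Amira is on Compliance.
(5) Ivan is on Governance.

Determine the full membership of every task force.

Governance = {Hira, Ivan, Mika}; Compliance = {Amira, Vikram}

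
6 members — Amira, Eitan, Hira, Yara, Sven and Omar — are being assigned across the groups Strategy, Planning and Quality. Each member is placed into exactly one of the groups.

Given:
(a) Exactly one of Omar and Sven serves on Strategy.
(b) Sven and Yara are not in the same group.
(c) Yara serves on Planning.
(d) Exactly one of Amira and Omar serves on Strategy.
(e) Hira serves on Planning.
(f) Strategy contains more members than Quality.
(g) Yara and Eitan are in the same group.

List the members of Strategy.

Strategy = {Amira, Sven}

From (c): Yara ∈ Planning.
From (e): Hira ∈ Planning.
(b): Sven ∉ Planning.
(g): Eitan matches Yara: Eitan ∉ Strategy.
(g): Eitan matches Yara: Eitan ∈ Planning.
Suppose Amira ∉ Strategy: no assignment then satisfies all the clues, so Amira ∈ Strategy.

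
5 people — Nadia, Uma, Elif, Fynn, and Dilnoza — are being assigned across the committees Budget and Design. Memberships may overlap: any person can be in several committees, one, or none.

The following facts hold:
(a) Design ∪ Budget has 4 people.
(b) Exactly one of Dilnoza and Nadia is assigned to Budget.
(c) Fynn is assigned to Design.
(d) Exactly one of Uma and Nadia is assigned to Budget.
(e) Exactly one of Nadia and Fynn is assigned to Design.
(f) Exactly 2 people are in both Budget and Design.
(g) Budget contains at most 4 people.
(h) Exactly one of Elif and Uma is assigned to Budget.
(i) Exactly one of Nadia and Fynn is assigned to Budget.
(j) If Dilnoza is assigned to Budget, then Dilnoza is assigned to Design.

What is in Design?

Design = {Dilnoza, Elif, Fynn}

From (c): Fynn ∈ Design.
(e) (exactly one): Nadia ∉ Design.
Suppose Uma ∈ Design: no assignment then satisfies all the clues, so Uma ∉ Design.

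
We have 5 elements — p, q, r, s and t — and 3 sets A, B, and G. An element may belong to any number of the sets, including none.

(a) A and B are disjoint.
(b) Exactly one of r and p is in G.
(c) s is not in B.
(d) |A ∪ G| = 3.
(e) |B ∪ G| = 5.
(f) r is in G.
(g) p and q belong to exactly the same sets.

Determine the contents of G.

G = {r, s, t}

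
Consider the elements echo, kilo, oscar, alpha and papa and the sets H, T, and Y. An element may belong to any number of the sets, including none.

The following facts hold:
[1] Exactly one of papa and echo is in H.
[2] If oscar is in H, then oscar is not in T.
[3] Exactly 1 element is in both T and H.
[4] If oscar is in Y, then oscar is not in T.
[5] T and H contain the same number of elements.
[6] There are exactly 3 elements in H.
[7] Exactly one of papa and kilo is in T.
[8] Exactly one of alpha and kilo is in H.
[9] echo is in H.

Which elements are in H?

H = {echo, kilo, oscar}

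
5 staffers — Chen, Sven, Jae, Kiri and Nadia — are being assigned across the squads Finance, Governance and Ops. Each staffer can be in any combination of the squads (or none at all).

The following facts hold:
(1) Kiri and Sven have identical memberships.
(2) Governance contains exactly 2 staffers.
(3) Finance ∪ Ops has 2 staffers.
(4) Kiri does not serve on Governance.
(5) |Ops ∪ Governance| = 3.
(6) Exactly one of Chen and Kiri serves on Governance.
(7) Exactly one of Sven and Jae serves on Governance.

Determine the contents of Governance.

Governance = {Chen, Jae}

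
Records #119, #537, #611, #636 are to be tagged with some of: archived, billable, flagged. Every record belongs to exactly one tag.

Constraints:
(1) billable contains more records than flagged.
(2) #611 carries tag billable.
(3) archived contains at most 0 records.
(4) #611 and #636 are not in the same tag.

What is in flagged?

flagged = {#636}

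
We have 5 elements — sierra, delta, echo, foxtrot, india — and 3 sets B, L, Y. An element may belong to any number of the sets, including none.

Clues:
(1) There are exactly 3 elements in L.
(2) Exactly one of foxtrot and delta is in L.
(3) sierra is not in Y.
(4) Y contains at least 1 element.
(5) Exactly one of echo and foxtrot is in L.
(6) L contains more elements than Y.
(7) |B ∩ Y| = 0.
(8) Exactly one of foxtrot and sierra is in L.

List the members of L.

L = {delta, echo, sierra}

From (3): sierra ∉ Y.
Suppose sierra ∉ L: no assignment then satisfies all the clues, so sierra ∈ L.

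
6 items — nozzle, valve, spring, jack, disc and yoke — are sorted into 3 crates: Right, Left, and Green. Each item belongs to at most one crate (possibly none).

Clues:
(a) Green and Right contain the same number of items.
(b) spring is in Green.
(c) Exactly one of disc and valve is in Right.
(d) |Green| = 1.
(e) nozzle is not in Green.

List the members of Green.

Green = {spring}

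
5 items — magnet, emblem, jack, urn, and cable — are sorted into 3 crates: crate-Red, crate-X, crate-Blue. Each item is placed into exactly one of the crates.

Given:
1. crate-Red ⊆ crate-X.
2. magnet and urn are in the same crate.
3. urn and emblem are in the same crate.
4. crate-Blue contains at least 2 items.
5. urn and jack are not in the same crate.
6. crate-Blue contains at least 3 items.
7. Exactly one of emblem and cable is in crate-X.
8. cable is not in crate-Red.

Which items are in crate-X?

crate-X = {cable, jack}

From (8): cable ∉ crate-Red.
Suppose magnet ∈ crate-X: no assignment then satisfies all the clues, so magnet ∉ crate-X.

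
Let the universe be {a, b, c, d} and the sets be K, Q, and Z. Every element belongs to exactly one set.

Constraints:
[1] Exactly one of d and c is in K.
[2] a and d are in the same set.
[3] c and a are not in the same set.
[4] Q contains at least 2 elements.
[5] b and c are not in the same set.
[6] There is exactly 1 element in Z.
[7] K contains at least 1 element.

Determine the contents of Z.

Z = {b}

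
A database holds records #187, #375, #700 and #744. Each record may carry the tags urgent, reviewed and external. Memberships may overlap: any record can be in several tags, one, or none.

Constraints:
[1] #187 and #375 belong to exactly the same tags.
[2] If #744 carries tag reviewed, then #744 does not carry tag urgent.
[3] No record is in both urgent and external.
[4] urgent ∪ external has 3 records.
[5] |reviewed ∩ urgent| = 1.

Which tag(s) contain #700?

#700: reviewed, urgent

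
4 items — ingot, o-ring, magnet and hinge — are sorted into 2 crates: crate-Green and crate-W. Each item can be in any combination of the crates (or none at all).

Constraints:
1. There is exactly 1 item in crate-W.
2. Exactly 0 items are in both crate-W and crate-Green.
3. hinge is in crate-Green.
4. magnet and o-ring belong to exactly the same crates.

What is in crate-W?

crate-W = {ingot}

From (3): hinge ∈ crate-Green.
Suppose ingot ∉ crate-W: no assignment then satisfies all the clues, so ingot ∈ crate-W.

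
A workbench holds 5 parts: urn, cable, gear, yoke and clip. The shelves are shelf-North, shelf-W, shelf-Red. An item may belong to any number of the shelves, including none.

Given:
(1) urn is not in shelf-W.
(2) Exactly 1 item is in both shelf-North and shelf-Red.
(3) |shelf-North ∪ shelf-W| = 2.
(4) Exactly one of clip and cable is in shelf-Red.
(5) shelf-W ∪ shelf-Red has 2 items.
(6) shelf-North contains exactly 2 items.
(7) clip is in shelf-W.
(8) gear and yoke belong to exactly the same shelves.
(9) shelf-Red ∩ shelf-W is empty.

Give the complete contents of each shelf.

shelf-North = {cable, clip}; shelf-W = {clip}; shelf-Red = {cable}

From (1): urn ∉ shelf-W.
From (7): clip ∈ shelf-W.
(9) (disjoint): clip ∉ shelf-Red.
(4) (exactly one): cable ∈ shelf-Red.
(9) (disjoint): cable ∉ shelf-W.
Suppose urn ∈ shelf-North: no assignment then satisfies all the clues, so urn ∉ shelf-North.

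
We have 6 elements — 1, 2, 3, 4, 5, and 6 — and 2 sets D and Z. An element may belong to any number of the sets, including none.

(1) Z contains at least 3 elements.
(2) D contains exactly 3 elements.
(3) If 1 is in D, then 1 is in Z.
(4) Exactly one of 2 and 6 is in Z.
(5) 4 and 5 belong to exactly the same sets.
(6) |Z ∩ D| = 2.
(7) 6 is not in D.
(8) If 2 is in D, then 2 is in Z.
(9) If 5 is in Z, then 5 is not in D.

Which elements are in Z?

Z = {1, 2, 4, 5}

From (7): 6 ∉ D.
Suppose 1 ∉ Z: no assignment then satisfies all the clues, so 1 ∈ Z.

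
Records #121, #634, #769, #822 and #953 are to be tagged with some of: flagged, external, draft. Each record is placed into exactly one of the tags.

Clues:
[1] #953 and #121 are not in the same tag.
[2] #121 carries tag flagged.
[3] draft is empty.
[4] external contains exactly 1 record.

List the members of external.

From (2): #121 ∈ flagged.
(1): #953 ∉ flagged.
(3): draft already has 0, so the rest are out.
Only one tag left: #953 ∈ external.
(4): external already has 1, so the rest are out.
Only one tag left: #634 ∈ flagged.
Only one tag left: #769 ∈ flagged.
Only one tag left: #822 ∈ flagged.

external = {#953}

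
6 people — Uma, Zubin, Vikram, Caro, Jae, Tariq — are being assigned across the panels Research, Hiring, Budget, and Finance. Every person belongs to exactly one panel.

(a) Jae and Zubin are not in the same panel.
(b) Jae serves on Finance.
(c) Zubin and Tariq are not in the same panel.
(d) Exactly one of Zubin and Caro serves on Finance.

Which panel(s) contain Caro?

Caro: Finance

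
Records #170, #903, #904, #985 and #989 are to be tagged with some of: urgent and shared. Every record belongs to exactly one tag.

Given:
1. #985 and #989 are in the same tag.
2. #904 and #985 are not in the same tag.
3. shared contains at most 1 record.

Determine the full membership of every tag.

urgent = {#170, #903, #985, #989}; shared = {#904}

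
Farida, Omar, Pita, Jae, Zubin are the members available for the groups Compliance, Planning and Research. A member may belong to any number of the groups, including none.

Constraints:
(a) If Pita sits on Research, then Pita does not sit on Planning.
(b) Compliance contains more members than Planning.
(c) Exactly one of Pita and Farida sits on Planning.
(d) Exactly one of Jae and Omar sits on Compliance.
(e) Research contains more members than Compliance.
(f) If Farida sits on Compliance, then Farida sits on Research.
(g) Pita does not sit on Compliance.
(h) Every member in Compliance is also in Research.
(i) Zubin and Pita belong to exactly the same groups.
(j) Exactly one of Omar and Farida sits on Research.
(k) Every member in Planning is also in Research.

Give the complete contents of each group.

Compliance = {Farida, Jae}; Planning = {Farida}; Research = {Farida, Jae, Pita, Zubin}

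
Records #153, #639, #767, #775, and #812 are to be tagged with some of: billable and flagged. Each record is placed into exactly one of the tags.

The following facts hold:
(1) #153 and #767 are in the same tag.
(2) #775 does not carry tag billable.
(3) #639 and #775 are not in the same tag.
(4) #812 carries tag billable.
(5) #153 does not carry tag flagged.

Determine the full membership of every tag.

billable = {#153, #639, #767, #812}; flagged = {#775}

From (2): #775 ∉ billable.
From (4): #812 ∈ billable.
From (5): #153 ∉ flagged.
(1): #767 matches #153: #767 ∉ flagged.
Only one tag left: #153 ∈ billable.
Only one tag left: #767 ∈ billable.
Only one tag left: #775 ∈ flagged.
(3): #639 ∉ flagged.
Only one tag left: #639 ∈ billable.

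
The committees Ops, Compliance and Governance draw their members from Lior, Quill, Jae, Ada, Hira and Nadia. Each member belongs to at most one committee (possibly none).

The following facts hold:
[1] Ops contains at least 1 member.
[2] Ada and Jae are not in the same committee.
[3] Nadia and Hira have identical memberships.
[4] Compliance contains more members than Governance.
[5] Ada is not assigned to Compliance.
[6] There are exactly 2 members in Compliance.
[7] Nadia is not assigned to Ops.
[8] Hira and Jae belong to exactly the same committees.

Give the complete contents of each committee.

Ops = {Ada}; Compliance = {Lior, Quill}; Governance = {}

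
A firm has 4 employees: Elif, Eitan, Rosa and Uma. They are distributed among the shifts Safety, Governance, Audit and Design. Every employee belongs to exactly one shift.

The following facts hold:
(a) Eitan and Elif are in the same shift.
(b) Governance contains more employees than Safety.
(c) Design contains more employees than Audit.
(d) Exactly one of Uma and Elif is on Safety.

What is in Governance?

Governance = {Eitan, Elif}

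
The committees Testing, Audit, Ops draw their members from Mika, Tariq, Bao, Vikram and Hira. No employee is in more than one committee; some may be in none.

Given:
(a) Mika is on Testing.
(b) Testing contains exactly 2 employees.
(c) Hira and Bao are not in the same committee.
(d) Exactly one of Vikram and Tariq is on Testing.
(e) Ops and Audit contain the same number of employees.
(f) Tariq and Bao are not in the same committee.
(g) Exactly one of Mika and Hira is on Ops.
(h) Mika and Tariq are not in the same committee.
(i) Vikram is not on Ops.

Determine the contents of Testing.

From (a): Mika ∈ Testing.
From (i): Vikram ∉ Ops.
(g) (exactly one): Hira ∈ Ops.
(h): Tariq ∉ Testing.
(c): Bao ∉ Ops.
(d) (exactly one): Vikram ∈ Testing.
(b): Testing already has 2, so the rest are out.

Testing = {Mika, Vikram}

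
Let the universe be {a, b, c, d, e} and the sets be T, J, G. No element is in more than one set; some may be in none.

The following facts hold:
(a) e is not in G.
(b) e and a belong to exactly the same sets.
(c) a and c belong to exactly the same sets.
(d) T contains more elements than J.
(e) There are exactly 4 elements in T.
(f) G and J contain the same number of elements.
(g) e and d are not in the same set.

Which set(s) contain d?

d: none

From (a): e ∉ G.
(b): a matches e: a ∉ G.
(c): c matches a: c ∉ G.
Suppose d ∈ T: no assignment then satisfies all the clues, so d ∉ T.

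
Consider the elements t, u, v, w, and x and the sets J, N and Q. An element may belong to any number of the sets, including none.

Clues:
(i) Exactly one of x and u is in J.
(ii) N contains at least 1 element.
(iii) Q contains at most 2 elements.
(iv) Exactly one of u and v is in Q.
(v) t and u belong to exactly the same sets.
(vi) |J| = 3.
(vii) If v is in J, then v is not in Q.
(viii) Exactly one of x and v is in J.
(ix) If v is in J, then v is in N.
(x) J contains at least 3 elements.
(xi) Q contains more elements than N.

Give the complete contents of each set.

J = {t, u, v}; N = {v}; Q = {t, u}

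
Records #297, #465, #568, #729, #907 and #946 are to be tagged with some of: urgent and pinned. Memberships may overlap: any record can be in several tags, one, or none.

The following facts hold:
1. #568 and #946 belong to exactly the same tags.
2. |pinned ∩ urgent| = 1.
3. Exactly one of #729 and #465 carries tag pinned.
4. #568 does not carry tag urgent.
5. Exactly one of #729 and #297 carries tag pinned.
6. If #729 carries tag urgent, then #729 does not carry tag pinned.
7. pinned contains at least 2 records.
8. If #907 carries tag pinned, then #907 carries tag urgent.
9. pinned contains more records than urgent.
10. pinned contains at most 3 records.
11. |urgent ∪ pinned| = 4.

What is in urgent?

urgent = {#729, #907}

From (4): #568 ∉ urgent.
(1): #946 matches #568: #946 ∉ urgent.
Suppose #297 ∈ urgent: no assignment then satisfies all the clues, so #297 ∉ urgent.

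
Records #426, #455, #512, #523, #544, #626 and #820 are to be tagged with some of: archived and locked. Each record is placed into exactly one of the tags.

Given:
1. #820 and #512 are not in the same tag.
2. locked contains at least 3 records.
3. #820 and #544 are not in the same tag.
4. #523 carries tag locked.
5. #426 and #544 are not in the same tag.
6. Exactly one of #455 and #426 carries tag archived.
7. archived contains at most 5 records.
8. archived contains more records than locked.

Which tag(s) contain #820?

#820: locked

From (4): #523 ∈ locked.
Suppose #820 ∈ archived: no assignment then satisfies all the clues, so #820 ∉ archived.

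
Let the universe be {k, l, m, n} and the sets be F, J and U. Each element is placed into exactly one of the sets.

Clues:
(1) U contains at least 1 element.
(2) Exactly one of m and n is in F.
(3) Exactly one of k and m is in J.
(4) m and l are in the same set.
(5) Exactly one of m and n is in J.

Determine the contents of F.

F = {n}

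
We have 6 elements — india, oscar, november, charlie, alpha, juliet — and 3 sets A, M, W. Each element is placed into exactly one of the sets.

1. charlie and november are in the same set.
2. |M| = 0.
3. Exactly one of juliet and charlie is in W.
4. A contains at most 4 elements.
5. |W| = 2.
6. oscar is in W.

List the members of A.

A = {alpha, charlie, india, november}

From (6): oscar ∈ W.
(2): M already has 0, so the rest are out.
Suppose india ∉ A: no assignment then satisfies all the clues, so india ∈ A.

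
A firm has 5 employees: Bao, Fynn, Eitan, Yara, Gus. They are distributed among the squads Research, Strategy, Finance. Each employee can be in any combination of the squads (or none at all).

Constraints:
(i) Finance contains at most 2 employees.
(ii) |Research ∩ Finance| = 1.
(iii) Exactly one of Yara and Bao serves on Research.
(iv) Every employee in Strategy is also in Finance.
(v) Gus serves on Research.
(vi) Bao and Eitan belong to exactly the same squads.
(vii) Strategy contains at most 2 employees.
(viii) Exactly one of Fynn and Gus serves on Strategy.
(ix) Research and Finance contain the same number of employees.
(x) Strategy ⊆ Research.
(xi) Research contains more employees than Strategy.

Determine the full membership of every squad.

Research = {Gus, Yara}; Strategy = {Gus}; Finance = {Fynn, Gus}

From (v): Gus ∈ Research.
Suppose Bao ∈ Research: no assignment then satisfies all the clues, so Bao ∉ Research.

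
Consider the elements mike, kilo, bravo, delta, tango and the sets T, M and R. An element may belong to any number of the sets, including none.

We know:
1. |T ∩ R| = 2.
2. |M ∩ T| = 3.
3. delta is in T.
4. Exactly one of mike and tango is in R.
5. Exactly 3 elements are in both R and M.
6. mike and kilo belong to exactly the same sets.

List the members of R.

R = {bravo, kilo, mike}

From (3): delta ∈ T.
Suppose mike ∉ R: no assignment then satisfies all the clues, so mike ∈ R.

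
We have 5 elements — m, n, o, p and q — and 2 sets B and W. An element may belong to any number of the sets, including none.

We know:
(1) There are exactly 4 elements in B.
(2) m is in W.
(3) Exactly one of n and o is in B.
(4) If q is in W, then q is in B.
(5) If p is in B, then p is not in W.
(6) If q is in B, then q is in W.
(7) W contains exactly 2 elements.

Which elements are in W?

W = {m, q}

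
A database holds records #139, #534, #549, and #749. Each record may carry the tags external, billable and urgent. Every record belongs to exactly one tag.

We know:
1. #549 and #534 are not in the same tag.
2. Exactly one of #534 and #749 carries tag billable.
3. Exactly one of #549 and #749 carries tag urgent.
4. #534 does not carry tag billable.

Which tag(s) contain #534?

#534: external

From (4): #534 ∉ billable.
(2) (exactly one): #749 ∈ billable.
(3) (exactly one): #549 ∈ urgent.
(1): #534 ∉ urgent.
Only one tag left: #534 ∈ external.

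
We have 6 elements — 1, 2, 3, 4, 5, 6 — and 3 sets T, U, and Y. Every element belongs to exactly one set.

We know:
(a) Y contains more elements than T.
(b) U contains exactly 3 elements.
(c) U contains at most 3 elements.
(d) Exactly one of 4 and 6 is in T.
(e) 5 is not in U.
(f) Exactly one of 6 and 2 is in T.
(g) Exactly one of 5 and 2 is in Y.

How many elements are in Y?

2

From (e): 5 ∉ U.
Suppose 1 ∈ T: no assignment then satisfies all the clues, so 1 ∉ T.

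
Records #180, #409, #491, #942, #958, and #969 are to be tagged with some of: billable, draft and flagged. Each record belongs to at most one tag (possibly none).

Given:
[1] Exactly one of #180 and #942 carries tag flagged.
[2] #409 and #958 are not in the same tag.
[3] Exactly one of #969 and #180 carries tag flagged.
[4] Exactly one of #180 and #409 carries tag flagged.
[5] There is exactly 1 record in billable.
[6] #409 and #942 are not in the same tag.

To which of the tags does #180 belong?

#180: flagged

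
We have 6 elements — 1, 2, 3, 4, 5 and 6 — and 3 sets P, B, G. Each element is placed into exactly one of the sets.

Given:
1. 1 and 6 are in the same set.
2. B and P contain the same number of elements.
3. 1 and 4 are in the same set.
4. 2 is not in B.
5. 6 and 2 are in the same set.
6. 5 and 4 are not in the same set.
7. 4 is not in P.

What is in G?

From (4): 2 ∉ B.
From (7): 4 ∉ P.
(3): 1 matches 4: 1 ∉ P.
(5): 6 matches 2: 6 ∉ B.
(1): 6 matches 1: 6 ∉ P.
(1): 1 matches 6: 1 ∉ B.
(3): 4 matches 1: 4 ∉ B.
(5): 2 matches 6: 2 ∉ P.
Only one set left: 1 ∈ G.
Only one set left: 2 ∈ G.
Only one set left: 4 ∈ G.
Suppose 3 ∈ G: no assignment then satisfies all the clues, so 3 ∉ G.

G = {1, 2, 4, 6}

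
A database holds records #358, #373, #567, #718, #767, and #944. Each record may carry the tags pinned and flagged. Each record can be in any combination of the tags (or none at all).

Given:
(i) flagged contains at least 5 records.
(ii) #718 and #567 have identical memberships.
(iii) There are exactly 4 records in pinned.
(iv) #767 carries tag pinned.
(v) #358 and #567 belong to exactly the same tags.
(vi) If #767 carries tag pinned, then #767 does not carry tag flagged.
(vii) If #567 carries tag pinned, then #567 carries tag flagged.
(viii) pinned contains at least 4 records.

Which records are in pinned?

pinned = {#358, #567, #718, #767}

From (iv): #767 ∈ pinned.
(vi): #767 ∉ flagged.
(i): only 5 candidates remain for flagged, so all are in.
Suppose #358 ∉ pinned: no assignment then satisfies all the clues, so #358 ∈ pinned.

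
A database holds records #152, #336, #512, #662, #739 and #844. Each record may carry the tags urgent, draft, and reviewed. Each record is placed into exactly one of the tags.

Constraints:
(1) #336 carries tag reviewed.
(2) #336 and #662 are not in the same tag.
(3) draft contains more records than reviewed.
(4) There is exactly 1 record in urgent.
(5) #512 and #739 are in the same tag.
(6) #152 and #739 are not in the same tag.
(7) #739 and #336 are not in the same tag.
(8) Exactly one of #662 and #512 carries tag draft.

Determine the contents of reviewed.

reviewed = {#152, #336}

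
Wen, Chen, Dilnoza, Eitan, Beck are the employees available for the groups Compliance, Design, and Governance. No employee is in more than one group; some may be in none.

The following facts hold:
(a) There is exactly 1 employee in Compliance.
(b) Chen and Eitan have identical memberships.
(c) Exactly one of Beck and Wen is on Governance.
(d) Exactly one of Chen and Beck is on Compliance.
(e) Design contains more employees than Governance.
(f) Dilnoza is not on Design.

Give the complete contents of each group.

From (f): Dilnoza ∉ Design.
Suppose Wen ∈ Compliance: no assignment then satisfies all the clues, so Wen ∉ Compliance.

Compliance = {Beck}; Design = {Chen, Eitan}; Governance = {Wen}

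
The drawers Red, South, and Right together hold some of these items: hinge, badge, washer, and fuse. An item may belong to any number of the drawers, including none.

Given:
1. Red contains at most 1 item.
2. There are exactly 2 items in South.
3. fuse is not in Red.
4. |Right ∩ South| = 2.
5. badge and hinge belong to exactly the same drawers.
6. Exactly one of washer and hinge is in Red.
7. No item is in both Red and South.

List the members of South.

South = {badge, hinge}

From (3): fuse ∉ Red.
Suppose hinge ∉ South: no assignment then satisfies all the clues, so hinge ∈ South.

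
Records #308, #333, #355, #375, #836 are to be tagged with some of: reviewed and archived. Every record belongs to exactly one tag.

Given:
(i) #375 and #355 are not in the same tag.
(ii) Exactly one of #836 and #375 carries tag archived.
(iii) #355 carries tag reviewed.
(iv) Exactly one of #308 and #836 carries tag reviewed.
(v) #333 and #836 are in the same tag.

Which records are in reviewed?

reviewed = {#333, #355, #836}

From (iii): #355 ∈ reviewed.
(i): #375 ∉ reviewed.
Only one tag left: #375 ∈ archived.
(ii) (exactly one): #836 ∉ archived.
(v): #333 matches #836: #333 ∉ archived.
Only one tag left: #333 ∈ reviewed.
Only one tag left: #836 ∈ reviewed.
(iv) (exactly one): #308 ∉ reviewed.
Only one tag left: #308 ∈ archived.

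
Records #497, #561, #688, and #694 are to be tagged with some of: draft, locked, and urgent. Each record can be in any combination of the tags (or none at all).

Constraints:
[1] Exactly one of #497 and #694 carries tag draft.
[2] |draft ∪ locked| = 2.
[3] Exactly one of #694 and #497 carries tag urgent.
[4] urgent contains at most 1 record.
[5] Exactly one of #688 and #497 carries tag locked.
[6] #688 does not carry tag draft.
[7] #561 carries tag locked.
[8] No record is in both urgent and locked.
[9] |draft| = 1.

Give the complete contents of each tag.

draft = {#497}; locked = {#497, #561}; urgent = {#694}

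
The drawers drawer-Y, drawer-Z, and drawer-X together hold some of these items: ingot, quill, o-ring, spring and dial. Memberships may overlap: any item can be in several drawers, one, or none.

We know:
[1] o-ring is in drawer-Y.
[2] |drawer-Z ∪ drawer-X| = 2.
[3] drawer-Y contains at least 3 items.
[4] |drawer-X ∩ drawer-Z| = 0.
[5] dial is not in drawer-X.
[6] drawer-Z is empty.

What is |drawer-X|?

2

From (1): o-ring ∈ drawer-Y.
From (5): dial ∉ drawer-X.
(6): drawer-Z already has 0, so the rest are out.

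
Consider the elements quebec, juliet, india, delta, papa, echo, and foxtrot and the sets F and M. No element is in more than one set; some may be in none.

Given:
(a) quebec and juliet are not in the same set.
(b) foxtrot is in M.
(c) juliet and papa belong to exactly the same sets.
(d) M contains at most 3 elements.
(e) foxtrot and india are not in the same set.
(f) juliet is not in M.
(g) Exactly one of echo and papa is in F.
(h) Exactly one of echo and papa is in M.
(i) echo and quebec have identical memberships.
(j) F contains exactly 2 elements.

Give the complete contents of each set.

F = {juliet, papa}; M = {echo, foxtrot, quebec}

From (b): foxtrot ∈ M.
From (f): juliet ∉ M.
(c): papa matches juliet: papa ∉ M.
(e): india ∉ M.
(h) (exactly one): echo ∈ M.
(i): quebec matches echo: quebec ∉ F.
(i): quebec matches echo: quebec ∈ M.
(d): M already has 3, so the rest are out.
(g) (exactly one): papa ∈ F.
(c): juliet matches papa: juliet ∈ F.
(j): F already has 2, so the rest are out.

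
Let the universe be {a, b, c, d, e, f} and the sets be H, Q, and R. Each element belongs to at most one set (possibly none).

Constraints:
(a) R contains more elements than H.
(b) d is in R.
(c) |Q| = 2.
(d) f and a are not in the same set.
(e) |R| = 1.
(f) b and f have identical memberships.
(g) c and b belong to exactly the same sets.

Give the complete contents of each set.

H = {}; Q = {a, e}; R = {d}

From (b): d ∈ R.
(e): R already has 1, so the rest are out.
Suppose a ∈ H: no assignment then satisfies all the clues, so a ∉ H.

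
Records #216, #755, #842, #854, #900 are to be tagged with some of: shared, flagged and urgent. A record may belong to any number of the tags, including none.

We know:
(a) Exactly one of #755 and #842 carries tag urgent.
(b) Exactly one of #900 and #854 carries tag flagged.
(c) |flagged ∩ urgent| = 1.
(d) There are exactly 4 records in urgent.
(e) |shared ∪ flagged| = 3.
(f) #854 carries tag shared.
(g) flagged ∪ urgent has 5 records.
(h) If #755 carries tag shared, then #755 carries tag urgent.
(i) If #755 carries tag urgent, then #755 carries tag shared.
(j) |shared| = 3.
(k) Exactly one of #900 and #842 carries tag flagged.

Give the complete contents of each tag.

shared = {#755, #842, #854}; flagged = {#842, #854}; urgent = {#216, #755, #854, #900}

From (f): #854 ∈ shared.
Suppose #216 ∈ shared: no assignment then satisfies all the clues, so #216 ∉ shared.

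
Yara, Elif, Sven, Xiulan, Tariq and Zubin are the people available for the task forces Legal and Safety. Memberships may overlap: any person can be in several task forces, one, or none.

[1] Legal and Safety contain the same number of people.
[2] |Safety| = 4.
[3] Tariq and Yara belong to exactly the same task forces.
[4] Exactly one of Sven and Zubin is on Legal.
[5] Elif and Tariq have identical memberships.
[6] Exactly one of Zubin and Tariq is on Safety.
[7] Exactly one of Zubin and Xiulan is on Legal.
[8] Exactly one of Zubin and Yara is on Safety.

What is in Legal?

Legal = {Elif, Tariq, Yara, Zubin}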